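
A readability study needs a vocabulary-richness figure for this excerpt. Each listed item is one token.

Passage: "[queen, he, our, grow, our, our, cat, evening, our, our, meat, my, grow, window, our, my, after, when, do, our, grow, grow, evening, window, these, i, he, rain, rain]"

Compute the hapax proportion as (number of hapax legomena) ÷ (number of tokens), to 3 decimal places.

0.276

Frequencies: our:7, grow:4, he:2, evening:2, my:2, window:2, rain:2, queen:1, cat:1, meat:1, after:1, when:1, do:1, these:1, i:1
Hapax count = 8; token count = 29.
Ratio = 8 / 29 = 0.276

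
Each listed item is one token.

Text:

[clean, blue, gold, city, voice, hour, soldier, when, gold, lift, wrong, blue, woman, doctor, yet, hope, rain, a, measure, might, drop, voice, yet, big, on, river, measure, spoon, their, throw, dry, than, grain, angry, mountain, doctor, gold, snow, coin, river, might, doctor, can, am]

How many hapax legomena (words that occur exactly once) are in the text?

Frequencies: gold:3, doctor:3, blue:2, voice:2, yet:2, measure:2, might:2, river:2, clean:1, city:1, hour:1, soldier:1, when:1, lift:1, wrong:1, woman:1, hope:1, rain:1, a:1, drop:1, … (14 more, each freq 1)
Hapax (freq=1): a, am, angry, big, can, city, clean, coin, drop, dry, grain, hope, hour, lift, mountain, on, rain, snow, soldier, spoon, than, their, throw, when, woman, wrong

26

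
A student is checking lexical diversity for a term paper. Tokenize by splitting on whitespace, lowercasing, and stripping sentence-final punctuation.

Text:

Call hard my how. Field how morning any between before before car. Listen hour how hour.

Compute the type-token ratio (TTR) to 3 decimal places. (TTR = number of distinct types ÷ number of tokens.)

0.750

N = 16 tokens, V = 12 types.
TTR = V / N = 12 / 16 = 0.750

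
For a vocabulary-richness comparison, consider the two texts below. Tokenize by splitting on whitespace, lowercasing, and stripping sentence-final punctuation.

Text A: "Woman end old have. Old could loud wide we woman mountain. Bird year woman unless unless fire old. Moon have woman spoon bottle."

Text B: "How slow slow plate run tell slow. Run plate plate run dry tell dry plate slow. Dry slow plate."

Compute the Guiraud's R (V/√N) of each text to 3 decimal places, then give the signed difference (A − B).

1.960

A: V=16, N=23, R=3.336
B: V=6, N=19, R=1.376
Difference = 3.336 − 1.376 = 1.960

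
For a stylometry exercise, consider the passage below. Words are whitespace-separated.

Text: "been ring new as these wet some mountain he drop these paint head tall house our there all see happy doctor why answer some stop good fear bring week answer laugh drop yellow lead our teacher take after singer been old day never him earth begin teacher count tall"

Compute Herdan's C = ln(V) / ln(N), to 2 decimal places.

N = 49, V = 41.
ln(V) = 3.713572, ln(N) = 3.891820
C = 3.713572 / 3.891820 = 0.95

0.95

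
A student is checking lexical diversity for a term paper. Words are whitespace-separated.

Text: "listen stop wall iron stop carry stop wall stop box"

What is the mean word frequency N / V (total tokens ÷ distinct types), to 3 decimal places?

N = 10 tokens, V = 6 types.
Mean frequency = N / V = 10 / 6 = 1.667

1.667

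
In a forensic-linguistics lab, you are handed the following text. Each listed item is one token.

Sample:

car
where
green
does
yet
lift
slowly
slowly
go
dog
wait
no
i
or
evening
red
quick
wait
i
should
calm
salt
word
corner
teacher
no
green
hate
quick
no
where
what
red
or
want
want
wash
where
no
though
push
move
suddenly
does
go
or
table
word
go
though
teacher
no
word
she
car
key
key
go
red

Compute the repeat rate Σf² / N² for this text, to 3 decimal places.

Frequencies: no:5, go:4, where:3, or:3, red:3, word:3, car:2, green:2, does:2, slowly:2, wait:2, i:2, quick:2, teacher:2, want:2, though:2, key:2, yet:1, lift:1, dog:1, … (13 more, each freq 1)
Σf² = 137; N² = 3481
Repeat rate = 137 / 3481 = 0.039

0.039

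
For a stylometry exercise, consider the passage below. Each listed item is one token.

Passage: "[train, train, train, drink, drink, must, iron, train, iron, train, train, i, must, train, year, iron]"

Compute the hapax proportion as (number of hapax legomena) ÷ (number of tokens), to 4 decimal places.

0.1250

Frequencies: train:7, iron:3, drink:2, must:2, i:1, year:1
Hapax count = 2; token count = 16.
Ratio = 2 / 16 = 0.1250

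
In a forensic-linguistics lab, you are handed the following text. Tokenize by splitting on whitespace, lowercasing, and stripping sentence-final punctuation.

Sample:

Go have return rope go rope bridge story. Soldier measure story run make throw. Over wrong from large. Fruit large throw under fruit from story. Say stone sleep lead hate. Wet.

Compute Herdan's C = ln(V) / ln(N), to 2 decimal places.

0.91

N = 31, V = 23.
ln(V) = 3.135494, ln(N) = 3.433987
C = 3.135494 / 3.433987 = 0.91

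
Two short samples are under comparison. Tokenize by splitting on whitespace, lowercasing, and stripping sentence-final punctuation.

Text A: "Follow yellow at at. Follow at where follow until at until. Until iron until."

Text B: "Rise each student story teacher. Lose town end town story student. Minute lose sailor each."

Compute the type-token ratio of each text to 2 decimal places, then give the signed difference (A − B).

TTR(A) = 6/14 = 0.43
TTR(B) = 10/15 = 0.67
Difference = 0.43 − 0.67 = -0.24

-0.24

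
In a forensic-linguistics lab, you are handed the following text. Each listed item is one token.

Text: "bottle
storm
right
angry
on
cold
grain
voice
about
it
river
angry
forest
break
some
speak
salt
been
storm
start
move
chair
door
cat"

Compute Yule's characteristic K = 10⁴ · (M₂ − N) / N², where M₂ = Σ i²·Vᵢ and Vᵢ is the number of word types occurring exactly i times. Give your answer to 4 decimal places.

Frequencies: storm:2, angry:2, bottle:1, right:1, on:1, cold:1, grain:1, voice:1, about:1, it:1, river:1, forest:1, break:1, some:1, speak:1, salt:1, been:1, start:1, move:1, chair:1, … (2 more, each freq 1)
N = 24. Frequency spectrum: V_1=20, V_2=2
M₂ = 1²·20 + 2²·2 = 28
K = 10000 × (28 − 24) / 24² = 69.4444

69.4444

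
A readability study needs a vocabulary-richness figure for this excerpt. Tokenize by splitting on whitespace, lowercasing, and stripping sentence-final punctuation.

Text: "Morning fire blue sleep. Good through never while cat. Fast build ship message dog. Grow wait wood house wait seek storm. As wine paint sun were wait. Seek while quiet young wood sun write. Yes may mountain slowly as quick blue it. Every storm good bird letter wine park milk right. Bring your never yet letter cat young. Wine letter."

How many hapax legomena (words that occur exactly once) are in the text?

29

Frequencies: wait:3, wine:3, letter:3, blue:2, good:2, never:2, while:2, cat:2, wood:2, seek:2, storm:2, as:2, sun:2, young:2, morning:1, fire:1, sleep:1, through:1, fast:1, build:1, … (23 more, each freq 1)
Hapax (freq=1): bird, bring, build, dog, every, fast, fire, grow, house, it, may, message, milk, morning, mountain, paint, park, quick, quiet, right, ship, sleep, slowly, through, were, write, yes, yet, your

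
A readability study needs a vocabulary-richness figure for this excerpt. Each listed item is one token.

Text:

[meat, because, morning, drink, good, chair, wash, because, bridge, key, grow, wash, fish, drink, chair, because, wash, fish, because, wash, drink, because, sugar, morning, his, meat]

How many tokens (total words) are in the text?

26

Tokens: meat, because, morning, drink, good, chair, wash, because, bridge, key, grow, wash, fish, drink, chair, because, wash, fish, because, wash, drink, because, sugar, morning, his, meat
N = 26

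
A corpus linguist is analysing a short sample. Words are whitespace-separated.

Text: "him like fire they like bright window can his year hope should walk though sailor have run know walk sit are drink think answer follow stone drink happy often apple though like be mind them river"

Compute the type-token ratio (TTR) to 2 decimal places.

0.86

N = 36 tokens, V = 31 types.
TTR = V / N = 31 / 36 = 0.86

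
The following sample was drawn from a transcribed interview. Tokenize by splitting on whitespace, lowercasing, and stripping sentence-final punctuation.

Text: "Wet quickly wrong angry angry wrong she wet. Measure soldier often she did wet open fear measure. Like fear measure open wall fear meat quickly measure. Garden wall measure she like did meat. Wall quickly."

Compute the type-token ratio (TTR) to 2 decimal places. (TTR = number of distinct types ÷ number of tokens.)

0.43

N = 35 tokens, V = 15 types.
TTR = V / N = 15 / 35 = 0.43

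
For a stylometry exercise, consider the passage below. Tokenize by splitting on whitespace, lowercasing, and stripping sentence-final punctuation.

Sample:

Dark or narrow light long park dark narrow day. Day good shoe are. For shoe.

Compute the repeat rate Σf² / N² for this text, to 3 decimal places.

0.102

Frequencies: dark:2, narrow:2, day:2, shoe:2, or:1, light:1, long:1, park:1, good:1, are:1, for:1
Σf² = 23; N² = 225
Repeat rate = 23 / 225 = 0.102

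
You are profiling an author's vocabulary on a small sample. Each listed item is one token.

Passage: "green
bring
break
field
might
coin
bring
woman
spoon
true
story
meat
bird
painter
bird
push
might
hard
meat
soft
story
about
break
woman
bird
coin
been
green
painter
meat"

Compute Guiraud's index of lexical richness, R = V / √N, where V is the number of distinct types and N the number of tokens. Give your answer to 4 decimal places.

N = 30, V = 18.
√N = 5.477226
R = 18 / 5.477226 = 3.2863

3.2863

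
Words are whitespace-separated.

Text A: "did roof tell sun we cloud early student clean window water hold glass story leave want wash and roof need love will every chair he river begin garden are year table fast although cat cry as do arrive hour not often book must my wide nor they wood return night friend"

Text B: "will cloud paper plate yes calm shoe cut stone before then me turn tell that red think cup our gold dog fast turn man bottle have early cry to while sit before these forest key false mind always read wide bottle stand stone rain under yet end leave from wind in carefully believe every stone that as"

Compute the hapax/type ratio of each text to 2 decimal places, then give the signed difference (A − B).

A: hapax=49, V=50, ratio=0.98
B: hapax=46, V=51, ratio=0.90
Difference = 0.98 − 0.90 = 0.08

0.08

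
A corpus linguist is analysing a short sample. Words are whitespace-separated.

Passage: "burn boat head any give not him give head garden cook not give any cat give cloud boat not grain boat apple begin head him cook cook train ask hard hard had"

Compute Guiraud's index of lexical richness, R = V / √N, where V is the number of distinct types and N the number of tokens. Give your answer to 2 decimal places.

N = 32, V = 18.
√N = 5.656854
R = 18 / 5.656854 = 3.18

3.18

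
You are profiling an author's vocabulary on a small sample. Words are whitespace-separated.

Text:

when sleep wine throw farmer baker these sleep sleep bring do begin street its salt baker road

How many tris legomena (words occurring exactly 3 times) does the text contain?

Frequencies: sleep:3, baker:2, when:1, wine:1, throw:1, farmer:1, these:1, bring:1, do:1, begin:1, street:1, its:1, salt:1, road:1
Words with frequency 3: sleep

1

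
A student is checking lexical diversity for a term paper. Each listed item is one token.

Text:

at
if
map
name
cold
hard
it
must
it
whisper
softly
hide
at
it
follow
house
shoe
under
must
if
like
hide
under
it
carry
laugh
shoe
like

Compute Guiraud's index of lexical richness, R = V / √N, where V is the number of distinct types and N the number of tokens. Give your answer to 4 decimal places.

3.4017

N = 28, V = 18.
√N = 5.291503
R = 18 / 5.291503 = 3.4017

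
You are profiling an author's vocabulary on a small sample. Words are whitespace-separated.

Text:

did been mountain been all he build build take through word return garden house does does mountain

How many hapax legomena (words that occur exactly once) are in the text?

Frequencies: been:2, mountain:2, build:2, does:2, did:1, all:1, he:1, take:1, through:1, word:1, return:1, garden:1, house:1
Hapax (freq=1): all, did, garden, he, house, return, take, through, word

9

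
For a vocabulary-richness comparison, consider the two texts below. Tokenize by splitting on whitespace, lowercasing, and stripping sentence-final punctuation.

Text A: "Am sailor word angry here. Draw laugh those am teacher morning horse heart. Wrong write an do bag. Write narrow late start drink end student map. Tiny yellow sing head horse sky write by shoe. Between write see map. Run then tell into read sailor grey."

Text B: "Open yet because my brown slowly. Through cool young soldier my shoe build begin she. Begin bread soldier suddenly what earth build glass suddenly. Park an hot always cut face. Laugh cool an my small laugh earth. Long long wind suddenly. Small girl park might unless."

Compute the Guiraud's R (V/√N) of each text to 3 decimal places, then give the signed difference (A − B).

A: V=39, N=46, R=5.750
B: V=32, N=46, R=4.718
Difference = 5.750 − 4.718 = 1.032

1.032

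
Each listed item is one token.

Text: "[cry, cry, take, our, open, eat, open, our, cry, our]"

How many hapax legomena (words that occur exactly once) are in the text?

2

Frequencies: cry:3, our:3, open:2, take:1, eat:1
Hapax (freq=1): eat, take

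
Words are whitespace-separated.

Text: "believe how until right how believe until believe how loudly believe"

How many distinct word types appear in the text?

Distinct types: {believe, how, loudly, right, until}
V = 5

5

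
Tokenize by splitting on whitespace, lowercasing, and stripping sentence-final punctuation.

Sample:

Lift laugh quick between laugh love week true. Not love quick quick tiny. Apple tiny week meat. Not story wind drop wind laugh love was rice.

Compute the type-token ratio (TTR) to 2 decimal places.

0.62

N = 26 tokens, V = 16 types.
TTR = V / N = 16 / 26 = 0.62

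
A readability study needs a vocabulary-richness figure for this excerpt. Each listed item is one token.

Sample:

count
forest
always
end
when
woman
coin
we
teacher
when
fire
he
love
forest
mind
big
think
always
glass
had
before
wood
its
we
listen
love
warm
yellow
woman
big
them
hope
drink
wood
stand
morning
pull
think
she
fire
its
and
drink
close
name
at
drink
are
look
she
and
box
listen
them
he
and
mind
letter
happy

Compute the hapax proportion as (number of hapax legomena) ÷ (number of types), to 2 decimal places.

0.54

Frequencies: drink:3, and:3, forest:2, always:2, when:2, woman:2, we:2, fire:2, he:2, love:2, mind:2, big:2, think:2, wood:2, its:2, listen:2, them:2, she:2, count:1, end:1, … (19 more, each freq 1)
Hapax count = 21; type count = 39.
Ratio = 21 / 39 = 0.54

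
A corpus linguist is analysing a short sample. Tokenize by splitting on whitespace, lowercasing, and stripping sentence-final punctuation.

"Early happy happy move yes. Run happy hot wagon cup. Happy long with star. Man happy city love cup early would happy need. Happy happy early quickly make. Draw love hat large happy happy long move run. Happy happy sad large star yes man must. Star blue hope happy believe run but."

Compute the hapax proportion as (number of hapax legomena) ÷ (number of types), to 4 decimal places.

Frequencies: happy:13, early:3, run:3, star:3, move:2, yes:2, cup:2, long:2, man:2, love:2, large:2, hot:1, wagon:1, with:1, city:1, would:1, need:1, quickly:1, make:1, draw:1, … (7 more, each freq 1)
Hapax count = 16; type count = 27.
Ratio = 16 / 27 = 0.5926

0.5926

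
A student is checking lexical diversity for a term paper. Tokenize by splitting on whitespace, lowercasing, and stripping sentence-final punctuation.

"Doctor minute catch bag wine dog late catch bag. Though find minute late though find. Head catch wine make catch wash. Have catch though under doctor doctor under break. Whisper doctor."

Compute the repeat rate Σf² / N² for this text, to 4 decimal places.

0.0843

Frequencies: catch:5, doctor:4, though:3, minute:2, bag:2, wine:2, late:2, find:2, under:2, dog:1, head:1, make:1, wash:1, have:1, break:1, whisper:1
Σf² = 81; N² = 961
Repeat rate = 81 / 961 = 0.0843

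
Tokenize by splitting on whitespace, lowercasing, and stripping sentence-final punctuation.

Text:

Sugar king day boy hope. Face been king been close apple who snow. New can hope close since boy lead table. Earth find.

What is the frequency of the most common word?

2

Frequencies: king:2, boy:2, hope:2, been:2, close:2, sugar:1, day:1, face:1, apple:1, who:1, snow:1, new:1, can:1, since:1, lead:1, table:1, earth:1, find:1
Most common: 'king' with frequency 2.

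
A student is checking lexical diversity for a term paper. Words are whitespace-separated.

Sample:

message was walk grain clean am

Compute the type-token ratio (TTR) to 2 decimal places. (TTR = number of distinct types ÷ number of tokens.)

N = 6 tokens, V = 6 types.
TTR = V / N = 6 / 6 = 1.00

1.00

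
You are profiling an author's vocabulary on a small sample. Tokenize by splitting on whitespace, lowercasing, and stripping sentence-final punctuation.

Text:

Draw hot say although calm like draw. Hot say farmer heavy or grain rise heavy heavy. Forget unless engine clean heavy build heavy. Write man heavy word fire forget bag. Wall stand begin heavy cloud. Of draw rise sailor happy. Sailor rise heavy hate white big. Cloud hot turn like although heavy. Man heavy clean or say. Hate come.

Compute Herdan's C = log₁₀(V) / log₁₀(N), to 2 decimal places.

0.86

N = 59, V = 33.
log₁₀(V) = 1.518514, log₁₀(N) = 1.770852
C = 1.518514 / 1.770852 = 0.86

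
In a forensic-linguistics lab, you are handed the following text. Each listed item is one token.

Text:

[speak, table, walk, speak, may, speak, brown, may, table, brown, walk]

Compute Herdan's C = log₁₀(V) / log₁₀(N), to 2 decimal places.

0.67

N = 11, V = 5.
log₁₀(V) = 0.698970, log₁₀(N) = 1.041393
C = 0.698970 / 1.041393 = 0.67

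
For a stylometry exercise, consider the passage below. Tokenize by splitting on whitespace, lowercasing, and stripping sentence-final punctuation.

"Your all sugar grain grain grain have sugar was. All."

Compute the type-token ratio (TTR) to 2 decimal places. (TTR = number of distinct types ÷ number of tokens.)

N = 10 tokens, V = 6 types.
TTR = V / N = 6 / 10 = 0.60

0.60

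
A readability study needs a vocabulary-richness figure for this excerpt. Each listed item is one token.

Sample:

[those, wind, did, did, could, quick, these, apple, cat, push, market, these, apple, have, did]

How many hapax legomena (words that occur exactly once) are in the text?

Frequencies: did:3, these:2, apple:2, those:1, wind:1, could:1, quick:1, cat:1, push:1, market:1, have:1
Hapax (freq=1): cat, could, have, market, push, quick, those, wind

8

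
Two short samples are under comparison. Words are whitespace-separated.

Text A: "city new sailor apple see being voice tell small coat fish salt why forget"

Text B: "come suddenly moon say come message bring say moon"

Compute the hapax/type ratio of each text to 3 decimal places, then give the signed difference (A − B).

0.500

A: hapax=14, V=14, ratio=1.000
B: hapax=3, V=6, ratio=0.500
Difference = 1.000 − 0.500 = 0.500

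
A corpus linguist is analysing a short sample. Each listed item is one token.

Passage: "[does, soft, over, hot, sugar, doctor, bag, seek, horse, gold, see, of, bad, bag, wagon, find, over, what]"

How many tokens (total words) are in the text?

18

Tokens: does, soft, over, hot, sugar, doctor, bag, seek, horse, gold, see, of, bad, bag, wagon, find, over, what
N = 18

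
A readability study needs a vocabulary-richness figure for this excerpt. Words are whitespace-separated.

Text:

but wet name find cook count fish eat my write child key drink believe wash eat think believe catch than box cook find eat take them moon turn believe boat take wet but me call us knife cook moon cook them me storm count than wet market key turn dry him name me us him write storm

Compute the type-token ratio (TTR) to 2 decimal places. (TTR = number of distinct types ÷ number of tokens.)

N = 57 tokens, V = 32 types.
TTR = V / N = 32 / 57 = 0.56

0.56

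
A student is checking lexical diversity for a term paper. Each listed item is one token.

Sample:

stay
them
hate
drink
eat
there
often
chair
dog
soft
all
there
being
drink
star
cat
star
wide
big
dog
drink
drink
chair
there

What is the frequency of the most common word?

Frequencies: drink:4, there:3, chair:2, dog:2, star:2, stay:1, them:1, hate:1, eat:1, often:1, soft:1, all:1, being:1, cat:1, wide:1, big:1
Most common: 'drink' with frequency 4.

4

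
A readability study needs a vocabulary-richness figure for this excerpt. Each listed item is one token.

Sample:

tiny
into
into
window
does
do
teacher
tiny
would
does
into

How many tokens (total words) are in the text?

11

Tokens: tiny, into, into, window, does, do, teacher, tiny, would, does, into
N = 11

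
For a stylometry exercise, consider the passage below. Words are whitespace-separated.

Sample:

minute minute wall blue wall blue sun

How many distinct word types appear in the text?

Distinct types: {blue, minute, sun, wall}
V = 4

4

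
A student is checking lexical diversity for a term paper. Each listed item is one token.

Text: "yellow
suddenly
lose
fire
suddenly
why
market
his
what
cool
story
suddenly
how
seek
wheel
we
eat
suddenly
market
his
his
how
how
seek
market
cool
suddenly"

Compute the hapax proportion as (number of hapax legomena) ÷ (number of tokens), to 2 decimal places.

Frequencies: suddenly:5, market:3, his:3, how:3, cool:2, seek:2, yellow:1, lose:1, fire:1, why:1, what:1, story:1, wheel:1, we:1, eat:1
Hapax count = 9; token count = 27.
Ratio = 9 / 27 = 0.33

0.33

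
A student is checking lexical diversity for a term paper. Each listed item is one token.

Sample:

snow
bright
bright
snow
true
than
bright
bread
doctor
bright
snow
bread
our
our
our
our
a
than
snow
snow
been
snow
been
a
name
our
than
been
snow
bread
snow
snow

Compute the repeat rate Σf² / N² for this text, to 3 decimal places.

0.152

Frequencies: snow:9, our:5, bright:4, than:3, bread:3, been:3, a:2, true:1, doctor:1, name:1
Σf² = 156; N² = 1024
Repeat rate = 156 / 1024 = 0.152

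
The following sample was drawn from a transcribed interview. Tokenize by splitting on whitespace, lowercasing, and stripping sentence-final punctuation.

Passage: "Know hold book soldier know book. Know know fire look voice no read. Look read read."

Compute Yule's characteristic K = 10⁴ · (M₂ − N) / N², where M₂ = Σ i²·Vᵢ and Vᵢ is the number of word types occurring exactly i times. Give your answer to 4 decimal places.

Frequencies: know:4, read:3, book:2, look:2, hold:1, soldier:1, fire:1, voice:1, no:1
N = 16. Frequency spectrum: V_1=5, V_2=2, V_3=1, V_4=1
M₂ = 1²·5 + 2²·2 + 3²·1 + 4²·1 = 38
K = 10000 × (38 − 16) / 16² = 859.3750

859.3750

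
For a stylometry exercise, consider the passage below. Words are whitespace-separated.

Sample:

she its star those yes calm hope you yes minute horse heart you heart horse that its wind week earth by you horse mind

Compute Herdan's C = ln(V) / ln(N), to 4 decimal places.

N = 24, V = 17.
ln(V) = 2.833213, ln(N) = 3.178054
C = 2.833213 / 3.178054 = 0.8915

0.8915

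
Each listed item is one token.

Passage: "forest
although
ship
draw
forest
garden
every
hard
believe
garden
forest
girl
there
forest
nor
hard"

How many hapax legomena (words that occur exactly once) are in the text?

8

Frequencies: forest:4, garden:2, hard:2, although:1, ship:1, draw:1, every:1, believe:1, girl:1, there:1, nor:1
Hapax (freq=1): although, believe, draw, every, girl, nor, ship, there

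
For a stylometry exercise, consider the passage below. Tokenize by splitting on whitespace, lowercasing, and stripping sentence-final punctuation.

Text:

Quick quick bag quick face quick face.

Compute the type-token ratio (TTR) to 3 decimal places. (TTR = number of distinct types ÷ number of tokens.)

0.429

N = 7 tokens, V = 3 types.
TTR = V / N = 3 / 7 = 0.429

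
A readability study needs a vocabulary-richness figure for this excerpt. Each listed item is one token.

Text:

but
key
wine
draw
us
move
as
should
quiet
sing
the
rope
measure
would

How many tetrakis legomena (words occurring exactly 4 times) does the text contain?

0

Frequencies: but:1, key:1, wine:1, draw:1, us:1, move:1, as:1, should:1, quiet:1, sing:1, the:1, rope:1, measure:1, would:1
Words with frequency 4: (none)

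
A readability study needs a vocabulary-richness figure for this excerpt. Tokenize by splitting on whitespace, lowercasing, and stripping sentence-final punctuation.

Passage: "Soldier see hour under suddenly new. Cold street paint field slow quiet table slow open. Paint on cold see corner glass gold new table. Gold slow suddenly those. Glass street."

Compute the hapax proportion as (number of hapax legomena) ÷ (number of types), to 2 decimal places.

0.47

Frequencies: slow:3, see:2, suddenly:2, new:2, cold:2, street:2, paint:2, table:2, glass:2, gold:2, soldier:1, hour:1, under:1, field:1, quiet:1, open:1, on:1, corner:1, those:1
Hapax count = 9; type count = 19.
Ratio = 9 / 19 = 0.47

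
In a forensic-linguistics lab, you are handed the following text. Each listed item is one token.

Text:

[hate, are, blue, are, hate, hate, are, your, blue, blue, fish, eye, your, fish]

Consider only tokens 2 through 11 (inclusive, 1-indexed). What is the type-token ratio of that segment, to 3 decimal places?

Segment tokens 2–11: are, blue, are, hate, hate, are, your, blue, blue, fish
Segment N = 10, segment V = 5.
TTR = 5 / 10 = 0.500

0.500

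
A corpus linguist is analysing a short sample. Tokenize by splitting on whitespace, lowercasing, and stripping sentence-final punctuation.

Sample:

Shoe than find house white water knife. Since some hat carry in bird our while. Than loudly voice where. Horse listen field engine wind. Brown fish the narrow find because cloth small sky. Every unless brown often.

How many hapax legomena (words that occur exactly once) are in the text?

31

Frequencies: than:2, find:2, brown:2, shoe:1, house:1, white:1, water:1, knife:1, since:1, some:1, hat:1, carry:1, in:1, bird:1, our:1, while:1, loudly:1, voice:1, where:1, horse:1, … (14 more, each freq 1)
Hapax (freq=1): because, bird, carry, cloth, engine, every, field, fish, hat, horse, house, in, knife, listen, loudly, narrow, often, our, shoe, since, sky, small, some, the, unless, voice, water, where, while, white, wind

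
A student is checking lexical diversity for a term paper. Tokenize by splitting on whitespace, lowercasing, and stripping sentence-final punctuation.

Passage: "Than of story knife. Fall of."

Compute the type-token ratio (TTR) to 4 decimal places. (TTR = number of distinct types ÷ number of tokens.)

0.8333

N = 6 tokens, V = 5 types.
TTR = V / N = 5 / 6 = 0.8333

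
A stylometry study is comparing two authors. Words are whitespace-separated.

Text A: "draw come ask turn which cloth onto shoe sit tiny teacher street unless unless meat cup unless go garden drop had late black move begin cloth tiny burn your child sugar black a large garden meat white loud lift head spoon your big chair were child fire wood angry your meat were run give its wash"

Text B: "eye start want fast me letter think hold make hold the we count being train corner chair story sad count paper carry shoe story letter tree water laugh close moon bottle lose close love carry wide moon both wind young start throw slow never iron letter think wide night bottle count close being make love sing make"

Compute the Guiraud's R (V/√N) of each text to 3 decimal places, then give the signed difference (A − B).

A: V=44, N=56, R=5.880
B: V=39, N=57, R=5.166
Difference = 5.880 − 5.166 = 0.714

0.714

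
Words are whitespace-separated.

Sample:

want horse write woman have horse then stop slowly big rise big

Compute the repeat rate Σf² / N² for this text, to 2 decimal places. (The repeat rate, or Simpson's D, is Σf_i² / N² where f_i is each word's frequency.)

0.11

Frequencies: horse:2, big:2, want:1, write:1, woman:1, have:1, then:1, stop:1, slowly:1, rise:1
Σf² = 16; N² = 144
Repeat rate = 16 / 144 = 0.11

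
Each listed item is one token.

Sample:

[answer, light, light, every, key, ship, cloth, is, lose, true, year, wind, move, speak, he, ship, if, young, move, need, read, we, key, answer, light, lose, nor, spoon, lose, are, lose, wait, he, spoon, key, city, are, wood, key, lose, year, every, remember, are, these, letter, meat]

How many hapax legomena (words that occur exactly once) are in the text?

18

Frequencies: lose:5, key:4, light:3, are:3, answer:2, every:2, ship:2, year:2, move:2, he:2, spoon:2, cloth:1, is:1, true:1, wind:1, speak:1, if:1, young:1, need:1, read:1, … (9 more, each freq 1)
Hapax (freq=1): city, cloth, if, is, letter, meat, need, nor, read, remember, speak, these, true, wait, we, wind, wood, young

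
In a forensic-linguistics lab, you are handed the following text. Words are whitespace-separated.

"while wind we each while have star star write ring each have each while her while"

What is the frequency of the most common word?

4

Frequencies: while:4, each:3, have:2, star:2, wind:1, we:1, write:1, ring:1, her:1
Most common: 'while' with frequency 4.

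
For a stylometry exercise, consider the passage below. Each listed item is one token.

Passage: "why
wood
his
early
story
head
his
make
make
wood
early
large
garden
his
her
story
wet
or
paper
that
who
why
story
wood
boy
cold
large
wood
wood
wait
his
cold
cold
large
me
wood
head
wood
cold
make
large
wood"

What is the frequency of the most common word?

8

Frequencies: wood:8, his:4, large:4, cold:4, story:3, make:3, why:2, early:2, head:2, garden:1, her:1, wet:1, or:1, paper:1, that:1, who:1, boy:1, wait:1, me:1
Most common: 'wood' with frequency 8.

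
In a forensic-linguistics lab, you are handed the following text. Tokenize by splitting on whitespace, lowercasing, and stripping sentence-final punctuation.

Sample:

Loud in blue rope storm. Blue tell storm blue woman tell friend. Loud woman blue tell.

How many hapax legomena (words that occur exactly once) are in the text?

Frequencies: blue:4, tell:3, loud:2, storm:2, woman:2, in:1, rope:1, friend:1
Hapax (freq=1): friend, in, rope

3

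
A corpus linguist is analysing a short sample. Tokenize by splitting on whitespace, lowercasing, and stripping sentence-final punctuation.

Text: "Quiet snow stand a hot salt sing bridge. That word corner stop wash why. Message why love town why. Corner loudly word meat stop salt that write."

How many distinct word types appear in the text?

Distinct types: {a, bridge, corner, hot, loudly, love, meat, message, quiet, salt, sing, snow, stand, stop, that, town, wash, why, word, write}
V = 20

20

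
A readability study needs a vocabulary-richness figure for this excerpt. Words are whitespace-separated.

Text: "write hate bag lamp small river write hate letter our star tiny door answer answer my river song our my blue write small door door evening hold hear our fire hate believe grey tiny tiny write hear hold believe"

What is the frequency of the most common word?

Frequencies: write:4, hate:3, our:3, tiny:3, door:3, small:2, river:2, answer:2, my:2, hold:2, hear:2, believe:2, bag:1, lamp:1, letter:1, star:1, song:1, blue:1, evening:1, fire:1, … (1 more, each freq 1)
Most common: 'write' with frequency 4.

4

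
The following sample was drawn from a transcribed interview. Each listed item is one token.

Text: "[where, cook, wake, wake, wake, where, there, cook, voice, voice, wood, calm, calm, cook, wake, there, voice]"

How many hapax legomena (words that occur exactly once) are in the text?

1

Frequencies: wake:4, cook:3, voice:3, where:2, there:2, calm:2, wood:1
Hapax (freq=1): wood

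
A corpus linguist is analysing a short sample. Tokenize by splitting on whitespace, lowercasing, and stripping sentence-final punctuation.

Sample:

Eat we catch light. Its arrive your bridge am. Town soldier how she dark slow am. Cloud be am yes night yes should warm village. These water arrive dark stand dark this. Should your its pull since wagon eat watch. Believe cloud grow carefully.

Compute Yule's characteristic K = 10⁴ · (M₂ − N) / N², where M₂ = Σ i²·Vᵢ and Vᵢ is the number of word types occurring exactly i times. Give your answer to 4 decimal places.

134.2975

Frequencies: am:3, dark:3, eat:2, its:2, arrive:2, your:2, cloud:2, yes:2, should:2, we:1, catch:1, light:1, bridge:1, town:1, soldier:1, how:1, she:1, slow:1, be:1, night:1, … (13 more, each freq 1)
N = 44. Frequency spectrum: V_1=24, V_2=7, V_3=2
M₂ = 1²·24 + 2²·7 + 3²·2 = 70
K = 10000 × (70 − 44) / 44² = 134.2975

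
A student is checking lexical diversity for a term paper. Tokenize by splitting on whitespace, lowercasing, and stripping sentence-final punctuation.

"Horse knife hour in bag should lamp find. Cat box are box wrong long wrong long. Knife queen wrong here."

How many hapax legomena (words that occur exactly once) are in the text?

Frequencies: wrong:3, knife:2, box:2, long:2, horse:1, hour:1, in:1, bag:1, should:1, lamp:1, find:1, cat:1, are:1, queen:1, here:1
Hapax (freq=1): are, bag, cat, find, here, horse, hour, in, lamp, queen, should

11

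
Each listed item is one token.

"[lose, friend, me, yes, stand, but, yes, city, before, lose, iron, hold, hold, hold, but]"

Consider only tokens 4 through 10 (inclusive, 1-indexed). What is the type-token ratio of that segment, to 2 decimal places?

0.86

Segment tokens 4–10: yes, stand, but, yes, city, before, lose
Segment N = 7, segment V = 6.
TTR = 6 / 7 = 0.86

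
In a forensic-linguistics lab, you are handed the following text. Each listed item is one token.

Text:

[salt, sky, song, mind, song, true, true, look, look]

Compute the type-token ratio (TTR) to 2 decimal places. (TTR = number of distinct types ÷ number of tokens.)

0.67

N = 9 tokens, V = 6 types.
TTR = V / N = 6 / 9 = 0.67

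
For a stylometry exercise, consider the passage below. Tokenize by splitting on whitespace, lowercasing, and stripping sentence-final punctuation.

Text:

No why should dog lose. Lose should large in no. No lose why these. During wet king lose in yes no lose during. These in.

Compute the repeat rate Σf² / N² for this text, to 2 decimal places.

0.11

Frequencies: lose:5, no:4, in:3, why:2, should:2, these:2, during:2, dog:1, large:1, wet:1, king:1, yes:1
Σf² = 71; N² = 625
Repeat rate = 71 / 625 = 0.11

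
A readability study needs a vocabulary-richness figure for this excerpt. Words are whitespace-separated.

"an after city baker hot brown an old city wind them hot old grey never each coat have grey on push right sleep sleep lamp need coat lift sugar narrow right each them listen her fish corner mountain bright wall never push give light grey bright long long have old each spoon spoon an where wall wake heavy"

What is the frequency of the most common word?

Frequencies: an:3, old:3, grey:3, each:3, city:2, hot:2, them:2, never:2, coat:2, have:2, push:2, right:2, sleep:2, bright:2, wall:2, long:2, spoon:2, after:1, baker:1, brown:1, … (17 more, each freq 1)
Most common: 'an' with frequency 3.

3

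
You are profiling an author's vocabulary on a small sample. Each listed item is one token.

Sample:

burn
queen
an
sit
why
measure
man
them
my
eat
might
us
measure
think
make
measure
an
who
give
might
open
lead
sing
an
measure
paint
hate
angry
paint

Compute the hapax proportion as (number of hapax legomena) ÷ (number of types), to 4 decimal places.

0.8182

Frequencies: measure:4, an:3, might:2, paint:2, burn:1, queen:1, sit:1, why:1, man:1, them:1, my:1, eat:1, us:1, think:1, make:1, who:1, give:1, open:1, lead:1, sing:1, … (2 more, each freq 1)
Hapax count = 18; type count = 22.
Ratio = 18 / 22 = 0.8182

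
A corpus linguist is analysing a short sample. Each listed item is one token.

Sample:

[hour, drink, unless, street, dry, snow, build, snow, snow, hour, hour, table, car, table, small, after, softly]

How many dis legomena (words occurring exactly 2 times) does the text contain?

Frequencies: hour:3, snow:3, table:2, drink:1, unless:1, street:1, dry:1, build:1, car:1, small:1, after:1, softly:1
Words with frequency 2: table

1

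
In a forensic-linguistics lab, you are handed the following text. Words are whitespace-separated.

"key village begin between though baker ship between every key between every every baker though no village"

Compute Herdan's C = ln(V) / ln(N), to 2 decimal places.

0.78

N = 17, V = 9.
ln(V) = 2.197225, ln(N) = 2.833213
C = 2.197225 / 2.833213 = 0.78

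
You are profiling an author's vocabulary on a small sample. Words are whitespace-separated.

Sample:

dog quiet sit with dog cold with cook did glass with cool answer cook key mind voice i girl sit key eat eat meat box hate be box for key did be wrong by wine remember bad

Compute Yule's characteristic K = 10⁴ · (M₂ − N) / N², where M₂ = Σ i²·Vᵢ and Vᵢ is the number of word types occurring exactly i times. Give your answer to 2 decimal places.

189.92

Frequencies: with:3, key:3, dog:2, sit:2, cook:2, did:2, eat:2, box:2, be:2, quiet:1, cold:1, glass:1, cool:1, answer:1, mind:1, voice:1, i:1, girl:1, meat:1, hate:1, … (6 more, each freq 1)
N = 37. Frequency spectrum: V_1=17, V_2=7, V_3=2
M₂ = 1²·17 + 2²·7 + 3²·2 = 63
K = 10000 × (63 − 37) / 37² = 189.92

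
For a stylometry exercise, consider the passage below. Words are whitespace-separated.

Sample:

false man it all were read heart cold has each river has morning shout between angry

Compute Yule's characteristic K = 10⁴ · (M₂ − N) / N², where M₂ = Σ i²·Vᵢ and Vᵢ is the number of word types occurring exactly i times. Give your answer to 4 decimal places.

Frequencies: has:2, false:1, man:1, it:1, all:1, were:1, read:1, heart:1, cold:1, each:1, river:1, morning:1, shout:1, between:1, angry:1
N = 16. Frequency spectrum: V_1=14, V_2=1
M₂ = 1²·14 + 2²·1 = 18
K = 10000 × (18 − 16) / 16² = 78.1250

78.1250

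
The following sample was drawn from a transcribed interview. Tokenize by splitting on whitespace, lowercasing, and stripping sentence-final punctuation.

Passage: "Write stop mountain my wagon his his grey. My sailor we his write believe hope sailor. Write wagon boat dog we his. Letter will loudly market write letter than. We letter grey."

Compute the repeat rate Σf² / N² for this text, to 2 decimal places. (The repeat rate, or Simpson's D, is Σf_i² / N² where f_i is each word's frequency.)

0.07

Frequencies: write:4, his:4, we:3, letter:3, my:2, wagon:2, grey:2, sailor:2, stop:1, mountain:1, believe:1, hope:1, boat:1, dog:1, will:1, loudly:1, market:1, than:1
Σf² = 76; N² = 1024
Repeat rate = 76 / 1024 = 0.07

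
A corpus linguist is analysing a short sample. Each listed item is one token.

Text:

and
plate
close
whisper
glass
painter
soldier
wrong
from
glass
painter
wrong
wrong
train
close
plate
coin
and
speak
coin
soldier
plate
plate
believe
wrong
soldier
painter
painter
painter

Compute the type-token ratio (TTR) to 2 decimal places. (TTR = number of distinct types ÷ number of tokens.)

N = 29 tokens, V = 13 types.
TTR = V / N = 13 / 29 = 0.45

0.45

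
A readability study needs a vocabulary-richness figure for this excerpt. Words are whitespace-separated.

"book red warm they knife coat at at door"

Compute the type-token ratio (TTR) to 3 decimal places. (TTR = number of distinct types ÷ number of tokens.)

0.889

N = 9 tokens, V = 8 types.
TTR = V / N = 8 / 9 = 0.889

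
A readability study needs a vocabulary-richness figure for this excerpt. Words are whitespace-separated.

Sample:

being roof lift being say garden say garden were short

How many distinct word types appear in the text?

Distinct types: {being, garden, lift, roof, say, short, were}
V = 7

7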